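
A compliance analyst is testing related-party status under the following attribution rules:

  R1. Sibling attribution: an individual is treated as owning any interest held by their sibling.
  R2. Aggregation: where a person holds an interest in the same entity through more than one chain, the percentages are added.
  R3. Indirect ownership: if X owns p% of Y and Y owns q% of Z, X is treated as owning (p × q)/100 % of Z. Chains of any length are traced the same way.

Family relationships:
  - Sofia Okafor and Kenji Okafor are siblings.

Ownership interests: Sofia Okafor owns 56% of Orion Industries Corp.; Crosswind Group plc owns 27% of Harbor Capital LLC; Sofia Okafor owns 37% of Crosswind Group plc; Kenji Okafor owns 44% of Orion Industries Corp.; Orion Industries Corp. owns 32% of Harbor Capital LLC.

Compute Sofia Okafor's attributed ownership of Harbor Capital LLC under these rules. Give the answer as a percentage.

41.99%

By sibling attribution (R1), Sofia Okafor is treated as also owning Kenji Okafor's interest in Orion Industries Corp, giving 56% + 44% = 100%.
Chain via Crosswind Group plc (R3): 37% × 27% = 9.99% of Harbor Capital LLC.
Chain via Orion Industries Corp. (R3): 100% × 32% = 32% of Harbor Capital LLC.
Aggregating (R2): 9.99% + 32% = 41.99%.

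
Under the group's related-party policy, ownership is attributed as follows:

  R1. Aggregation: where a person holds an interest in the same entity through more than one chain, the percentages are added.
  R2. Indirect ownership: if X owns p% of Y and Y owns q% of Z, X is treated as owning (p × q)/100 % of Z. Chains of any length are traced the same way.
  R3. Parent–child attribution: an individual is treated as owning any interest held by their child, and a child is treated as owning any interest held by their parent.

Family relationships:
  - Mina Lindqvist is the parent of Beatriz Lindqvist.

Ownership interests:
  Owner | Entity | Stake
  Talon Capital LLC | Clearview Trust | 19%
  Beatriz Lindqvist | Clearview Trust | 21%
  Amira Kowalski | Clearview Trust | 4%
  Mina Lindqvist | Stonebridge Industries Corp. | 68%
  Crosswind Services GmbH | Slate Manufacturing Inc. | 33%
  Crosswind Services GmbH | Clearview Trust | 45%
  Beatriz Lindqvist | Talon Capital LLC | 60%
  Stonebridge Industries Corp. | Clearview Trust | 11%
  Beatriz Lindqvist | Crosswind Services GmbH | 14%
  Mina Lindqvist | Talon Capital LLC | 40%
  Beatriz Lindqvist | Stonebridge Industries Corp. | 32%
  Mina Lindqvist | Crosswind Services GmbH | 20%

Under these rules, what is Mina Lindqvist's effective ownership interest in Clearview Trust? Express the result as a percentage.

66.3%

By parent–child attribution (R3), Mina Lindqvist is treated as also owning Beatriz Lindqvist's interest in Talon Capital LLC, giving 40% + 60% = 100%.
By parent–child attribution (R3), Mina Lindqvist is treated as also owning Beatriz Lindqvist's interest in Stonebridge Industries Corp, giving 68% + 32% = 100%.
By parent–child attribution (R3), Mina Lindqvist is treated as also owning Beatriz Lindqvist's interest in Crosswind Services GmbH, giving 20% + 14% = 34%.
By parent–child attribution (R3), Mina Lindqvist is treated as owning Beatriz Lindqvist's 21% interest in Clearview Trust.
Chain via Talon Capital LLC (R2): 100% × 19% = 19% of Clearview Trust.
Chain via Stonebridge Industries Corp. (R2): 100% × 11% = 11% of Clearview Trust.
Chain via Crosswind Services GmbH (R2): 34% × 45% = 15.3% of Clearview Trust.
Direct interest in Clearview Trust: 21%.
Aggregating (R1): 19% + 11% + 15.3% + 21% = 66.3%.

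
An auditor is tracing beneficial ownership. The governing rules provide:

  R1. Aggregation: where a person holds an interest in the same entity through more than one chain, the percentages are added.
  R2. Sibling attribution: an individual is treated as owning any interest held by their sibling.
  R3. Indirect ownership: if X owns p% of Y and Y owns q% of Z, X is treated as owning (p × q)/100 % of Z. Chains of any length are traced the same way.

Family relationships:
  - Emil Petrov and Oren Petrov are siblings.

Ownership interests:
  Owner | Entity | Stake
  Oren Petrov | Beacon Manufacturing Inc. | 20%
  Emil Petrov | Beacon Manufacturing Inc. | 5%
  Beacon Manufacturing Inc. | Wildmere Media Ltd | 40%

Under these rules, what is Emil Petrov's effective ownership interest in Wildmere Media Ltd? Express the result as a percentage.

By sibling attribution (R2), Emil Petrov is treated as also owning Oren Petrov's interest in Beacon Manufacturing Inc, giving 5% + 20% = 25%.
Chain via Beacon Manufacturing Inc. (R3): 25% × 40% = 10% of Wildmere Media Ltd.

10%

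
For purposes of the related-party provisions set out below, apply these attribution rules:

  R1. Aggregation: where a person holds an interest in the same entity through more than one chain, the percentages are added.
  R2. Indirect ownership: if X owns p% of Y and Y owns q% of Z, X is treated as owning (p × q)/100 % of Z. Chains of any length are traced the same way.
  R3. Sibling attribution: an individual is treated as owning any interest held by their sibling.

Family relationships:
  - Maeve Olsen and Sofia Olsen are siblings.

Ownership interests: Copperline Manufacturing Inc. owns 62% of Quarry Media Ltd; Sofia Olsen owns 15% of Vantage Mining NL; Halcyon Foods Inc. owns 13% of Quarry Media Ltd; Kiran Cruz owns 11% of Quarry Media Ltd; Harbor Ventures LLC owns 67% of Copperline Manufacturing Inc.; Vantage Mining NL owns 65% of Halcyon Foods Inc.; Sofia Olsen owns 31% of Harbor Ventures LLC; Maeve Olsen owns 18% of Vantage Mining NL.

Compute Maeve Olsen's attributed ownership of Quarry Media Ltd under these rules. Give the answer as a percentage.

By sibling attribution (R3), Maeve Olsen is treated as also owning Sofia Olsen's interest in Vantage Mining NL, giving 18% + 15% = 33%.
By sibling attribution (R3), Maeve Olsen is treated as owning Sofia Olsen's 31% interest in Harbor Ventures LLC.
Chain via Vantage Mining NL → Halcyon Foods Inc. (R2): 33% × 65% × 13% = 2.7885% of Quarry Media Ltd.
Chain via Harbor Ventures LLC → Copperline Manufacturing Inc. (R2): 31% × 67% × 62% = 12.8774% of Quarry Media Ltd.
Aggregating (R1): 2.7885% + 12.8774% = 15.6659%.

15.6659%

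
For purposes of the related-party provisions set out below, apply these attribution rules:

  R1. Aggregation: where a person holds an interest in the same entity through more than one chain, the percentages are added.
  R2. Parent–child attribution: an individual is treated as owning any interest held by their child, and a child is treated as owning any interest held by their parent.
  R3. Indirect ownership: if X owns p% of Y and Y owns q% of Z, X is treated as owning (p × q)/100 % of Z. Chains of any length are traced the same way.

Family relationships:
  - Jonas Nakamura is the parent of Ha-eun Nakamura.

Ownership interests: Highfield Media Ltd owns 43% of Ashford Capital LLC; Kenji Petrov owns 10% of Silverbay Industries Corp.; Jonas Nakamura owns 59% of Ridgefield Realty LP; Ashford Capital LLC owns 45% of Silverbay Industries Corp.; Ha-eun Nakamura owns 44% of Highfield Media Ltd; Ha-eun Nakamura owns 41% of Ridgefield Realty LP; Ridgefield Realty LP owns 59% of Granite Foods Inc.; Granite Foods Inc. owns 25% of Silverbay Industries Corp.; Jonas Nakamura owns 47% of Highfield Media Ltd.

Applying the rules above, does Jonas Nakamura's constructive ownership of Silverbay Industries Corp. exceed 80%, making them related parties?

By parent–child attribution (R2), Jonas Nakamura is treated as also owning Ha-eun Nakamura's interest in Highfield Media Ltd, giving 47% + 44% = 91%.
By parent–child attribution (R2), Jonas Nakamura is treated as also owning Ha-eun Nakamura's interest in Ridgefield Realty LP, giving 59% + 41% = 100%.
Chain via Highfield Media Ltd → Ashford Capital LLC (R3): 91% × 43% × 45% = 17.6085% of Silverbay Industries Corp.
Chain via Ridgefield Realty LP → Granite Foods Inc. (R3): 100% × 59% × 25% = 14.75% of Silverbay Industries Corp.
Aggregating (R1): 17.6085% + 14.75% = 32.3585%.
32.3585% does not exceed the 80% threshold, so Jonas is not a related party to Silverbay Industries Corp.

No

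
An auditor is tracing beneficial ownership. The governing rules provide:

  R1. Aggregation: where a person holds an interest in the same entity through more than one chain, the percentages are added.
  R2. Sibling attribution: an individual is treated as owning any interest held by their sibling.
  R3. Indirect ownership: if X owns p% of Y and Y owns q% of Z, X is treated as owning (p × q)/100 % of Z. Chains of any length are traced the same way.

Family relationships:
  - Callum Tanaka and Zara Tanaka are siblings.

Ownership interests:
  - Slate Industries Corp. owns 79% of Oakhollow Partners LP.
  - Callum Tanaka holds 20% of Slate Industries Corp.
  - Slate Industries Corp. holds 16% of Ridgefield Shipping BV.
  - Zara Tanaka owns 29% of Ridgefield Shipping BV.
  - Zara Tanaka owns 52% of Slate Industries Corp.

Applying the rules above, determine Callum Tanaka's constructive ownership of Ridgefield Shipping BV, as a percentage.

40.52%

By sibling attribution (R2), Callum Tanaka is treated as also owning Zara Tanaka's interest in Slate Industries Corp, giving 20% + 52% = 72%.
By sibling attribution (R2), Callum Tanaka is treated as owning Zara Tanaka's 29% interest in Ridgefield Shipping BV.
Chain via Slate Industries Corp. (R3): 72% × 16% = 11.52% of Ridgefield Shipping BV.
Direct interest in Ridgefield Shipping BV: 29%.
Aggregating (R1): 11.52% + 29% = 40.52%.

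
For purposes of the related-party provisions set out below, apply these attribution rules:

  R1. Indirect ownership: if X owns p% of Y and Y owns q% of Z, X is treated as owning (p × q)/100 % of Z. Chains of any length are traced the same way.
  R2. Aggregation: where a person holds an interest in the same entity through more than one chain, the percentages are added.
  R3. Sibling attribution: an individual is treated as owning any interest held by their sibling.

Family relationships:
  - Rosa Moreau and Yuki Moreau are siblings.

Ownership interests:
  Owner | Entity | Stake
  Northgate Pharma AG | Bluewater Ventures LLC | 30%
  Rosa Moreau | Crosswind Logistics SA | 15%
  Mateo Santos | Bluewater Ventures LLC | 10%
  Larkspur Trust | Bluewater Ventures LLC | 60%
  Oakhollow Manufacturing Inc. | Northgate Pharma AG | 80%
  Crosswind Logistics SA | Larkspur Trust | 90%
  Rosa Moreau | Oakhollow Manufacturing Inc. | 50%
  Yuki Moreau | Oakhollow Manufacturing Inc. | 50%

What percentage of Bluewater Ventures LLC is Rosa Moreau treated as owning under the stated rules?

By sibling attribution (R3), Rosa Moreau is treated as also owning Yuki Moreau's interest in Oakhollow Manufacturing Inc, giving 50% + 50% = 100%.
Chain via Crosswind Logistics SA → Larkspur Trust (R1): 15% × 90% × 60% = 8.1% of Bluewater Ventures LLC.
Chain via Oakhollow Manufacturing Inc. → Northgate Pharma AG (R1): 100% × 80% × 30% = 24% of Bluewater Ventures LLC.
Aggregating (R2): 8.1% + 24% = 32.1%.

32.1%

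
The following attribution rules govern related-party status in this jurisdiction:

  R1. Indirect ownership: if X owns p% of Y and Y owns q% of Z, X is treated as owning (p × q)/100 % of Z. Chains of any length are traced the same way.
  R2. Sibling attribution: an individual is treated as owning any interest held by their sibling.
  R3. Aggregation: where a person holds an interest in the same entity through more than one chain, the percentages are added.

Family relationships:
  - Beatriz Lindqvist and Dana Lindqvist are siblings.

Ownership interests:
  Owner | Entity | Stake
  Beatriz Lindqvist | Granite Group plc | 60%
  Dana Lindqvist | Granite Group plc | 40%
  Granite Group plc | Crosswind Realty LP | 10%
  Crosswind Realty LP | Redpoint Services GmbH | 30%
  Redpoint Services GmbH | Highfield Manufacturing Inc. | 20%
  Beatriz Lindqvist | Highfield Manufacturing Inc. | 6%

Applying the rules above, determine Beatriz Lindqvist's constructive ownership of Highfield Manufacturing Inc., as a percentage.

By sibling attribution (R2), Beatriz Lindqvist is treated as also owning Dana Lindqvist's interest in Granite Group plc, giving 60% + 40% = 100%.
Chain via Granite Group plc → Crosswind Realty LP → Redpoint Services GmbH (R1): 100% × 10% × 30% × 20% = 0.6% of Highfield Manufacturing Inc.
Direct interest in Highfield Manufacturing Inc: 6%.
Aggregating (R3): 0.6% + 6% = 6.6%.

6.6%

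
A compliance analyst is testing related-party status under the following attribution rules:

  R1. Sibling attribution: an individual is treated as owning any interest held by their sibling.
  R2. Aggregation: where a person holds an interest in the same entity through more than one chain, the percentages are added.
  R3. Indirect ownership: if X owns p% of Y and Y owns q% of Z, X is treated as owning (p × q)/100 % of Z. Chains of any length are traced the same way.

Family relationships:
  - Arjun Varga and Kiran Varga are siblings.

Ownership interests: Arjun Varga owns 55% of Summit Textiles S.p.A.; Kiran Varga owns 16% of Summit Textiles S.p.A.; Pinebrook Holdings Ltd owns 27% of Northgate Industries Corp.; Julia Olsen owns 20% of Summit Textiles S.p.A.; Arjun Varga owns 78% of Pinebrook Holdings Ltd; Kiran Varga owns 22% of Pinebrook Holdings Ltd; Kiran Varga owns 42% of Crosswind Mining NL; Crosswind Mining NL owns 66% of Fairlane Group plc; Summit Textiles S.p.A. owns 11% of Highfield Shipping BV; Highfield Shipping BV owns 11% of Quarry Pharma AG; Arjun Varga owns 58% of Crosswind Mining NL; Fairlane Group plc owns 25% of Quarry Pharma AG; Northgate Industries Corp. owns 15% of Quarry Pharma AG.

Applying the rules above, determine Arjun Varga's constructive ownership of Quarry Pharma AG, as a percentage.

By sibling attribution (R1), Arjun Varga is treated as also owning Kiran Varga's interest in Pinebrook Holdings Ltd, giving 78% + 22% = 100%.
By sibling attribution (R1), Arjun Varga is treated as also owning Kiran Varga's interest in Summit Textiles S.p.A, giving 55% + 16% = 71%.
By sibling attribution (R1), Arjun Varga is treated as also owning Kiran Varga's interest in Crosswind Mining NL, giving 58% + 42% = 100%.
Chain via Pinebrook Holdings Ltd → Northgate Industries Corp. (R3): 100% × 27% × 15% = 4.05% of Quarry Pharma AG.
Chain via Summit Textiles S.p.A. → Highfield Shipping BV (R3): 71% × 11% × 11% = 0.8591% of Quarry Pharma AG.
Chain via Crosswind Mining NL → Fairlane Group plc (R3): 100% × 66% × 25% = 16.5% of Quarry Pharma AG.
Aggregating (R2): 4.05% + 0.8591% + 16.5% = 21.4091%.

21.4091%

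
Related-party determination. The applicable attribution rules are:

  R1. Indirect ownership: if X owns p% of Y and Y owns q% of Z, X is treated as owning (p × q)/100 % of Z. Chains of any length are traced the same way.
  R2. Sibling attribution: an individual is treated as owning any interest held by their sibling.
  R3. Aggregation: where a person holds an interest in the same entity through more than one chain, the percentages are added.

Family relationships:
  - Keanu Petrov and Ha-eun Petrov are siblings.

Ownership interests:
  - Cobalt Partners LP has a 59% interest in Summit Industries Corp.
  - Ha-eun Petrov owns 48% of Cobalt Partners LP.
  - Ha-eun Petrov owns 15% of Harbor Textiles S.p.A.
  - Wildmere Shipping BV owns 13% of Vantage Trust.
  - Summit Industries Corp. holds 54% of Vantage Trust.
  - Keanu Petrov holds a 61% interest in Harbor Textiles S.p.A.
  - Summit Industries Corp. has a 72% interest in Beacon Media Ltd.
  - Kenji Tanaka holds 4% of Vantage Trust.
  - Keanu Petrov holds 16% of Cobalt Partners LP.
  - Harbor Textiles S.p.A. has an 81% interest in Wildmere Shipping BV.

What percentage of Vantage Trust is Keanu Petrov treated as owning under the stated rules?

By sibling attribution (R2), Keanu Petrov is treated as also owning Ha-eun Petrov's interest in Harbor Textiles S.p.A, giving 61% + 15% = 76%.
By sibling attribution (R2), Keanu Petrov is treated as also owning Ha-eun Petrov's interest in Cobalt Partners LP, giving 16% + 48% = 64%.
Chain via Harbor Textiles S.p.A. → Wildmere Shipping BV (R1): 76% × 81% × 13% = 8.0028% of Vantage Trust.
Chain via Cobalt Partners LP → Summit Industries Corp. (R1): 64% × 59% × 54% = 20.3904% of Vantage Trust.
Aggregating (R3): 8.0028% + 20.3904% = 28.3932%.

28.3932%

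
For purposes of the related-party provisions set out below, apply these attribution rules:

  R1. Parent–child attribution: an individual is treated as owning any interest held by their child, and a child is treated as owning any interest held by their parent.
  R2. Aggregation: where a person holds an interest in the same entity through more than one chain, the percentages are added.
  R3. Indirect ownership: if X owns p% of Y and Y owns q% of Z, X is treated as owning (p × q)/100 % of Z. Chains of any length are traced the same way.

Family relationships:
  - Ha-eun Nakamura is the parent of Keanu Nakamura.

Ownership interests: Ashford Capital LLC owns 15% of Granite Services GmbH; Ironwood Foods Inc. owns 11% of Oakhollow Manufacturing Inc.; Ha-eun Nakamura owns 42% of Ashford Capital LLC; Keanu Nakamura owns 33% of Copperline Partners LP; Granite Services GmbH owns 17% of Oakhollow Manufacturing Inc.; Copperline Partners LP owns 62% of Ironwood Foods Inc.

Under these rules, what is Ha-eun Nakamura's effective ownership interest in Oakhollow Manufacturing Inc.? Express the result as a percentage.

By parent–child attribution (R1), Ha-eun Nakamura is treated as owning Keanu Nakamura's 33% interest in Copperline Partners LP.
Chain via Ashford Capital LLC → Granite Services GmbH (R3): 42% × 15% × 17% = 1.071% of Oakhollow Manufacturing Inc.
Chain via Copperline Partners LP → Ironwood Foods Inc. (R3): 33% × 62% × 11% = 2.2506% of Oakhollow Manufacturing Inc.
Aggregating (R2): 1.071% + 2.2506% = 3.3216%.

3.3216%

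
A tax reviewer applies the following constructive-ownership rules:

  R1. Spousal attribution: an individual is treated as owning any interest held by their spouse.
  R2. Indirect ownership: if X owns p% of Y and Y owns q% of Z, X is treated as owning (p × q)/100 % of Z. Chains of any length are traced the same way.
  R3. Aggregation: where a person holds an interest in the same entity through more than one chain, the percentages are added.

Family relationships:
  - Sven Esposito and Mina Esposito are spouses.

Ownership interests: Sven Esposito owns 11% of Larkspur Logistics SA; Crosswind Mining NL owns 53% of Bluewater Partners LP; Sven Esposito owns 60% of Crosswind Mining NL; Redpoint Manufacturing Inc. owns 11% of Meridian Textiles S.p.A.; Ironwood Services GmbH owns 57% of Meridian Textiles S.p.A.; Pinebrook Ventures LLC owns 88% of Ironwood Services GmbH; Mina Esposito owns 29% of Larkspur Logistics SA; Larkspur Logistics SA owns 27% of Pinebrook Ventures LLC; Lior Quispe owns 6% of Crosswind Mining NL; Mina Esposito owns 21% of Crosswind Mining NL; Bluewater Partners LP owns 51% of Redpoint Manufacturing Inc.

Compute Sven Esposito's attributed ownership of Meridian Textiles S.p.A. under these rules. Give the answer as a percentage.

7.825653%

By spousal attribution (R1), Sven Esposito is treated as also owning Mina Esposito's interest in Larkspur Logistics SA, giving 11% + 29% = 40%.
By spousal attribution (R1), Sven Esposito is treated as also owning Mina Esposito's interest in Crosswind Mining NL, giving 60% + 21% = 81%.
Chain via Larkspur Logistics SA → Pinebrook Ventures LLC → Ironwood Services GmbH (R2): 40% × 27% × 88% × 57% = 5.41728% of Meridian Textiles S.p.A.
Chain via Crosswind Mining NL → Bluewater Partners LP → Redpoint Manufacturing Inc. (R2): 81% × 53% × 51% × 11% = 2.408373% of Meridian Textiles S.p.A.
Aggregating (R3): 5.41728% + 2.408373% = 7.825653%.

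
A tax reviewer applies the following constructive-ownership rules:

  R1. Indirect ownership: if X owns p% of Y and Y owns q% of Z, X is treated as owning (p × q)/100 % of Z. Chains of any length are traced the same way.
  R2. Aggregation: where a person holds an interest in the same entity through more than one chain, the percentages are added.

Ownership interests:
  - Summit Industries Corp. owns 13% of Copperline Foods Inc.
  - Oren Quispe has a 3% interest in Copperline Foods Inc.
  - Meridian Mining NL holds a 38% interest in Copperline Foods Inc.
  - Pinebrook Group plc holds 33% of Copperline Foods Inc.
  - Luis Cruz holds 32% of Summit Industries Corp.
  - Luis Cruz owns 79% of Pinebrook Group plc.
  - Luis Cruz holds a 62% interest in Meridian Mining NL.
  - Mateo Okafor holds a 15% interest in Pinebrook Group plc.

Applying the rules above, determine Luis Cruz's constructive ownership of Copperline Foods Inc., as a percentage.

53.79%

Chain via Summit Industries Corp. (R1): 32% × 13% = 4.16% of Copperline Foods Inc.
Chain via Pinebrook Group plc (R1): 79% × 33% = 26.07% of Copperline Foods Inc.
Chain via Meridian Mining NL (R1): 62% × 38% = 23.56% of Copperline Foods Inc.
Aggregating (R2): 4.16% + 26.07% + 23.56% = 53.79%.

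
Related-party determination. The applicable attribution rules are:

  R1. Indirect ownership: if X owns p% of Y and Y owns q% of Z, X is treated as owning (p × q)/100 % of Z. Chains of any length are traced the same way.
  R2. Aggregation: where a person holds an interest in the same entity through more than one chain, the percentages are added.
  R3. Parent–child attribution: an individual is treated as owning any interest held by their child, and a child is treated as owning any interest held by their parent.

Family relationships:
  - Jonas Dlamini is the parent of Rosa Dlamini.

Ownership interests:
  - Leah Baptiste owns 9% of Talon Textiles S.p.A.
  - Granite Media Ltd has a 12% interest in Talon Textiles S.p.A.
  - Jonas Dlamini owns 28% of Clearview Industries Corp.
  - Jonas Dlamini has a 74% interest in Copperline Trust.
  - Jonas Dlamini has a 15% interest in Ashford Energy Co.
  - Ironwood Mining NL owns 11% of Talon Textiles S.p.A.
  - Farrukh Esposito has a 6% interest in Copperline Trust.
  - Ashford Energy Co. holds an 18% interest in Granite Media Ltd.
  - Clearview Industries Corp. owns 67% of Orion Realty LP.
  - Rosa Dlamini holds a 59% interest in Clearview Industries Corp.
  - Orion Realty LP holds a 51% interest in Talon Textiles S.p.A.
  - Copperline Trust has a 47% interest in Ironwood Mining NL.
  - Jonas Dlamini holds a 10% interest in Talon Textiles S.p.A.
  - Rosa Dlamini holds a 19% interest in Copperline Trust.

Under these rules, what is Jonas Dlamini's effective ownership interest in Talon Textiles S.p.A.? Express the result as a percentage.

By parent–child attribution (R3), Jonas Dlamini is treated as also owning Rosa Dlamini's interest in Copperline Trust, giving 74% + 19% = 93%.
By parent–child attribution (R3), Jonas Dlamini is treated as also owning Rosa Dlamini's interest in Clearview Industries Corp, giving 28% + 59% = 87%.
Chain via Copperline Trust → Ironwood Mining NL (R1): 93% × 47% × 11% = 4.8081% of Talon Textiles S.p.A.
Chain via Ashford Energy Co. → Granite Media Ltd (R1): 15% × 18% × 12% = 0.324% of Talon Textiles S.p.A.
Chain via Clearview Industries Corp. → Orion Realty LP (R1): 87% × 67% × 51% = 29.7279% of Talon Textiles S.p.A.
Direct interest in Talon Textiles S.p.A: 10%.
Aggregating (R2): 4.8081% + 0.324% + 29.7279% + 10% = 44.86%.

44.86%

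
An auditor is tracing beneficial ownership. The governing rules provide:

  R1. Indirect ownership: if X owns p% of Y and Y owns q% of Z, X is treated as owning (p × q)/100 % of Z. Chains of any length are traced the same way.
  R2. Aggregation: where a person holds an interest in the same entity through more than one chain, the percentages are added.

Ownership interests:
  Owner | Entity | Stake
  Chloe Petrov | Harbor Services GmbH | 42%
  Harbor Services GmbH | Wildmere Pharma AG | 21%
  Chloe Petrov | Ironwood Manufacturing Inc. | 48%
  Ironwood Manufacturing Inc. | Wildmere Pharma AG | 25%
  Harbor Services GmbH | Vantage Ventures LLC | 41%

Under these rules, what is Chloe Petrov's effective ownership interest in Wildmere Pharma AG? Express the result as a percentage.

Chain via Ironwood Manufacturing Inc. (R1): 48% × 25% = 12% of Wildmere Pharma AG.
Chain via Harbor Services GmbH (R1): 42% × 21% = 8.82% of Wildmere Pharma AG.
Aggregating (R2): 12% + 8.82% = 20.82%.

20.82%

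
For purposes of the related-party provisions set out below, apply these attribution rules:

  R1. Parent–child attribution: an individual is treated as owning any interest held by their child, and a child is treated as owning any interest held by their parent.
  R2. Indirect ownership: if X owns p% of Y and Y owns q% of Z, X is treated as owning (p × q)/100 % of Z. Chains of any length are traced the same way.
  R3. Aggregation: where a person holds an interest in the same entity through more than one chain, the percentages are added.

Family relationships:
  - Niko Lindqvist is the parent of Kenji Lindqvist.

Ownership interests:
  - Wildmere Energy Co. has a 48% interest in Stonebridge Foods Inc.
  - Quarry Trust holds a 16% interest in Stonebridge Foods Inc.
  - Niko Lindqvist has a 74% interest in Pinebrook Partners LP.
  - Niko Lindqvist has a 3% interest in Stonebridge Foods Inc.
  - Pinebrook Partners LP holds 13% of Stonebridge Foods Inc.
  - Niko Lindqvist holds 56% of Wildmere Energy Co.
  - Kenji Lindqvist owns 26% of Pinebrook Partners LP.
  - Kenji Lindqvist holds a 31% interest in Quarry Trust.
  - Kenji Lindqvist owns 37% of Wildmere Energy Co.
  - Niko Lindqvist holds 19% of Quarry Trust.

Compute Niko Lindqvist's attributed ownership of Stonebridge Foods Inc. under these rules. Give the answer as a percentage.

By parent–child attribution (R1), Niko Lindqvist is treated as also owning Kenji Lindqvist's interest in Pinebrook Partners LP, giving 74% + 26% = 100%.
By parent–child attribution (R1), Niko Lindqvist is treated as also owning Kenji Lindqvist's interest in Quarry Trust, giving 19% + 31% = 50%.
By parent–child attribution (R1), Niko Lindqvist is treated as also owning Kenji Lindqvist's interest in Wildmere Energy Co, giving 56% + 37% = 93%.
Chain via Pinebrook Partners LP (R2): 100% × 13% = 13% of Stonebridge Foods Inc.
Chain via Quarry Trust (R2): 50% × 16% = 8% of Stonebridge Foods Inc.
Chain via Wildmere Energy Co. (R2): 93% × 48% = 44.64% of Stonebridge Foods Inc.
Direct interest in Stonebridge Foods Inc: 3%.
Aggregating (R3): 13% + 8% + 44.64% + 3% = 68.64%.

68.64%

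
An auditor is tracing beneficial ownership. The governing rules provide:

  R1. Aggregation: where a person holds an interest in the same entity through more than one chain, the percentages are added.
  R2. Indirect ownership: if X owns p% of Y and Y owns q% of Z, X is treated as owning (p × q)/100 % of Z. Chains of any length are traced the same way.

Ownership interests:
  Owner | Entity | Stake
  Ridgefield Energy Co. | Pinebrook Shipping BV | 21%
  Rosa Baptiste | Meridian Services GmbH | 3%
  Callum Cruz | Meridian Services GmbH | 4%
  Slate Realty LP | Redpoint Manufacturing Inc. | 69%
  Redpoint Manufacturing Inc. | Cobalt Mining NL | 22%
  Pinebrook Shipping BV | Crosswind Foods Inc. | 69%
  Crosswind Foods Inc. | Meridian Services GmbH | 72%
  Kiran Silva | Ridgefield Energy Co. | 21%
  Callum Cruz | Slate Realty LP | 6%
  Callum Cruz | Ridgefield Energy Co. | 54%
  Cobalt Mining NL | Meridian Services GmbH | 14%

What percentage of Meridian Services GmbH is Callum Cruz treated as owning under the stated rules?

Chain via Slate Realty LP → Redpoint Manufacturing Inc. → Cobalt Mining NL (R2): 6% × 69% × 22% × 14% = 0.127512% of Meridian Services GmbH.
Chain via Ridgefield Energy Co. → Pinebrook Shipping BV → Crosswind Foods Inc. (R2): 54% × 21% × 69% × 72% = 5.633712% of Meridian Services GmbH.
Direct interest in Meridian Services GmbH: 4%.
Aggregating (R1): 0.127512% + 5.633712% + 4% = 9.761224%.

9.761224%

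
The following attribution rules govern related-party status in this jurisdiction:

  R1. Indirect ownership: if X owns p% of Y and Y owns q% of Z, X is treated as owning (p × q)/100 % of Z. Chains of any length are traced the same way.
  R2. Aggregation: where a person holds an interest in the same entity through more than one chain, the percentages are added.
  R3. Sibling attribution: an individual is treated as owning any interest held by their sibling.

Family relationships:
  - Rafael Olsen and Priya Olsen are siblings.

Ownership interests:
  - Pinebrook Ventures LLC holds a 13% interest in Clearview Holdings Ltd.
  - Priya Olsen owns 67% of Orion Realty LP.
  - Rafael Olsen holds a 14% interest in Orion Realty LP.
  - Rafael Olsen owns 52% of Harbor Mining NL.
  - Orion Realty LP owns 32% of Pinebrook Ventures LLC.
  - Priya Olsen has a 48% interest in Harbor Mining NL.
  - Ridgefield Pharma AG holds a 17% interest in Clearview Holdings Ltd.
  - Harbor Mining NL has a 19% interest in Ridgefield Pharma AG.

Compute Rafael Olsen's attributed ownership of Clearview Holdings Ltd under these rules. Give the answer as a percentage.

6.5996%

By sibling attribution (R3), Rafael Olsen is treated as also owning Priya Olsen's interest in Harbor Mining NL, giving 52% + 48% = 100%.
By sibling attribution (R3), Rafael Olsen is treated as also owning Priya Olsen's interest in Orion Realty LP, giving 14% + 67% = 81%.
Chain via Harbor Mining NL → Ridgefield Pharma AG (R1): 100% × 19% × 17% = 3.23% of Clearview Holdings Ltd.
Chain via Orion Realty LP → Pinebrook Ventures LLC (R1): 81% × 32% × 13% = 3.3696% of Clearview Holdings Ltd.
Aggregating (R2): 3.23% + 3.3696% = 6.5996%.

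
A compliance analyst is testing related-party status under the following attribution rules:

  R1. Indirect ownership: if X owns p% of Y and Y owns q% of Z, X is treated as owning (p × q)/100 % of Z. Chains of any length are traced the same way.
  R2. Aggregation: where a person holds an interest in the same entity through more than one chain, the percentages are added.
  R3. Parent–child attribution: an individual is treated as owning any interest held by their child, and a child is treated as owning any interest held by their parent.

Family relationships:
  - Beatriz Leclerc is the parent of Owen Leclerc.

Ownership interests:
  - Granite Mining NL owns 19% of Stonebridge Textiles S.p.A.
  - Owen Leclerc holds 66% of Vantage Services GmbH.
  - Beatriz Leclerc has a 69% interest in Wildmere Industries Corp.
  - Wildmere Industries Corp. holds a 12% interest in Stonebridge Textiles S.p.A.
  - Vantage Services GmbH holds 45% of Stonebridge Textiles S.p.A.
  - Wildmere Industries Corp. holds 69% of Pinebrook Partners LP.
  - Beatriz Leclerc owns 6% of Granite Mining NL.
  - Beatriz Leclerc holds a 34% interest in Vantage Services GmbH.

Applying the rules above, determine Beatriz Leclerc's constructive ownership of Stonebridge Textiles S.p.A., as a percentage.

By parent–child attribution (R3), Beatriz Leclerc is treated as also owning Owen Leclerc's interest in Vantage Services GmbH, giving 34% + 66% = 100%.
Chain via Wildmere Industries Corp. (R1): 69% × 12% = 8.28% of Stonebridge Textiles S.p.A.
Chain via Vantage Services GmbH (R1): 100% × 45% = 45% of Stonebridge Textiles S.p.A.
Chain via Granite Mining NL (R1): 6% × 19% = 1.14% of Stonebridge Textiles S.p.A.
Aggregating (R2): 8.28% + 45% + 1.14% = 54.42%.

54.42%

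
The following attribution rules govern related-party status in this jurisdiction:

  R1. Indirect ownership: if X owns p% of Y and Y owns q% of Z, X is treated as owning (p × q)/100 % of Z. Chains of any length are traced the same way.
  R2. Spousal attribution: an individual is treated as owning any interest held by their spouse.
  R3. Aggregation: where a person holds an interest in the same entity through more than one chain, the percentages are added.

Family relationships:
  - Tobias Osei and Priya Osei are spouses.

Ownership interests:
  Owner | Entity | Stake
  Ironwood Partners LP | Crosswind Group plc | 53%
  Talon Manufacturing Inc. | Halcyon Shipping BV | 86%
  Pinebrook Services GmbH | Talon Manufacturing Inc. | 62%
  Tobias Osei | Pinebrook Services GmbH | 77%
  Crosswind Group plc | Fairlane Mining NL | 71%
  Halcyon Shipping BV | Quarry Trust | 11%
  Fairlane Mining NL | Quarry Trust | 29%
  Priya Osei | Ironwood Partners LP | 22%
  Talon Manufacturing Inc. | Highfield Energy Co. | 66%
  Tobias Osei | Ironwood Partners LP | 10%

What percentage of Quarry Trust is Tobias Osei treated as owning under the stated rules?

8.008268%

By spousal attribution (R2), Tobias Osei is treated as also owning Priya Osei's interest in Ironwood Partners LP, giving 10% + 22% = 32%.
Chain via Ironwood Partners LP → Crosswind Group plc → Fairlane Mining NL (R1): 32% × 53% × 71% × 29% = 3.492064% of Quarry Trust.
Chain via Pinebrook Services GmbH → Talon Manufacturing Inc. → Halcyon Shipping BV (R1): 77% × 62% × 86% × 11% = 4.516204% of Quarry Trust.
Aggregating (R3): 3.492064% + 4.516204% = 8.008268%.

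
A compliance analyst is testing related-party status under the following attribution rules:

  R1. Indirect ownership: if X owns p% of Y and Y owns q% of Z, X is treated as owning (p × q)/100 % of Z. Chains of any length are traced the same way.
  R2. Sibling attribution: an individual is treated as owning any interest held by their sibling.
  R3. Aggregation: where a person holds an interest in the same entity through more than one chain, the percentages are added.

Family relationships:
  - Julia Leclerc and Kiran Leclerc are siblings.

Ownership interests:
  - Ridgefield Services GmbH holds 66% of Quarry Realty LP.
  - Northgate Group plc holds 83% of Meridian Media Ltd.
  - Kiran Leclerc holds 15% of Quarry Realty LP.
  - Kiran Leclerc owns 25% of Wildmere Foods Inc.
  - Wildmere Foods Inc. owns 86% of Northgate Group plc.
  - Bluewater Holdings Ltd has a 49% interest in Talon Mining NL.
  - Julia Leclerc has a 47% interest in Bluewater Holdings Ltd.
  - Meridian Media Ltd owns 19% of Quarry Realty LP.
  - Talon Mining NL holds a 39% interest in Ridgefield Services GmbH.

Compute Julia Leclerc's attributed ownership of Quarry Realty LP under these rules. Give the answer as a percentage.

24.318472%

By sibling attribution (R2), Julia Leclerc is treated as owning Kiran Leclerc's 25% interest in Wildmere Foods Inc.
By sibling attribution (R2), Julia Leclerc is treated as owning Kiran Leclerc's 15% interest in Quarry Realty LP.
Chain via Bluewater Holdings Ltd → Talon Mining NL → Ridgefield Services GmbH (R1): 47% × 49% × 39% × 66% = 5.927922% of Quarry Realty LP.
Chain via Wildmere Foods Inc. → Northgate Group plc → Meridian Media Ltd (R1): 25% × 86% × 83% × 19% = 3.39055% of Quarry Realty LP.
Direct interest in Quarry Realty LP: 15%.
Aggregating (R3): 5.927922% + 3.39055% + 15% = 24.318472%.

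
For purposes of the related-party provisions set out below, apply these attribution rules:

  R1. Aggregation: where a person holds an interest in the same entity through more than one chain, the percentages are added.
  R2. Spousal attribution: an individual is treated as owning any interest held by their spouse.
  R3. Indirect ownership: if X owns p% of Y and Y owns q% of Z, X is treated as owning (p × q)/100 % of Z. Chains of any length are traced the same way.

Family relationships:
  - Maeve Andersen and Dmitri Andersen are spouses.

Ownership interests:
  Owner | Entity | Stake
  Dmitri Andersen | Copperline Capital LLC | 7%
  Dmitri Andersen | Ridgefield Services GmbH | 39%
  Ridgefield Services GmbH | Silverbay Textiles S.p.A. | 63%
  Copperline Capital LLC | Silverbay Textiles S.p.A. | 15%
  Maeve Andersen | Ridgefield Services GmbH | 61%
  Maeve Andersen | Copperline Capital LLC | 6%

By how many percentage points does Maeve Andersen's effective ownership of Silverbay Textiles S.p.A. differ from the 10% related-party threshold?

By spousal attribution (R2), Maeve Andersen is treated as also owning Dmitri Andersen's interest in Copperline Capital LLC, giving 6% + 7% = 13%.
By spousal attribution (R2), Maeve Andersen is treated as also owning Dmitri Andersen's interest in Ridgefield Services GmbH, giving 61% + 39% = 100%.
Chain via Copperline Capital LLC (R3): 13% × 15% = 1.95% of Silverbay Textiles S.p.A.
Chain via Ridgefield Services GmbH (R3): 100% × 63% = 63% of Silverbay Textiles S.p.A.
Aggregating (R1): 1.95% + 63% = 64.95%.
64.95% exceeds the 10% threshold by 54.95 percentage points.

54.95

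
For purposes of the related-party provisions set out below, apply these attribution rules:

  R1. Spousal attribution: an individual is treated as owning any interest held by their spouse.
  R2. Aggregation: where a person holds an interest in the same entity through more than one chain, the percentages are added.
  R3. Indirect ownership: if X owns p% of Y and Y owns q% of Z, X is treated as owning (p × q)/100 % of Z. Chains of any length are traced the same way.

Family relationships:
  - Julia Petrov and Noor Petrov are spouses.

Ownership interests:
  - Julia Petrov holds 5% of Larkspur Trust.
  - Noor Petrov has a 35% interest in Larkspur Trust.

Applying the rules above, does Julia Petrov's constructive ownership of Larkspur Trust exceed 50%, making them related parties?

By spousal attribution (R1), Julia Petrov is treated as also owning Noor Petrov's interest in Larkspur Trust, giving 5% + 35% = 40%.
Direct interest in Larkspur Trust: 40%.
40% does not exceed the 50% threshold, so Julia is not a related party to Larkspur Trust.

No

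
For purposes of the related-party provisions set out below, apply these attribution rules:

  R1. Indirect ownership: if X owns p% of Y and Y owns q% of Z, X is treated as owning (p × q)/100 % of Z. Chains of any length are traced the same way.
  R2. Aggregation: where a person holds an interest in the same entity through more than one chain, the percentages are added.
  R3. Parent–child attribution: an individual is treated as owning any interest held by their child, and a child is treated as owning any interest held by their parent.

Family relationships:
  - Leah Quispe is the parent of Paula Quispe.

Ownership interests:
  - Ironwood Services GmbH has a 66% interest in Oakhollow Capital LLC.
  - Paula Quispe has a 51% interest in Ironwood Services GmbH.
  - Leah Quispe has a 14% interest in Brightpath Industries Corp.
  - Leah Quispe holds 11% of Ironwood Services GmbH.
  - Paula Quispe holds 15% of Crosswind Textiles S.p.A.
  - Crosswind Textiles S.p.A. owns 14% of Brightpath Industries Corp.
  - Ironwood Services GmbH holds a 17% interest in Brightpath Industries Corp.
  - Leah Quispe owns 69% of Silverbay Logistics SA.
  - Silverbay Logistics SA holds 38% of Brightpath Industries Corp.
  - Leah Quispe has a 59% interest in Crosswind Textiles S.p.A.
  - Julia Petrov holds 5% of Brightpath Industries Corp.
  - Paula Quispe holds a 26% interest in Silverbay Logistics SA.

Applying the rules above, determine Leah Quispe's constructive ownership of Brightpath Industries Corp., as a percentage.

By parent–child attribution (R3), Leah Quispe is treated as also owning Paula Quispe's interest in Ironwood Services GmbH, giving 11% + 51% = 62%.
By parent–child attribution (R3), Leah Quispe is treated as also owning Paula Quispe's interest in Crosswind Textiles S.p.A, giving 59% + 15% = 74%.
By parent–child attribution (R3), Leah Quispe is treated as also owning Paula Quispe's interest in Silverbay Logistics SA, giving 69% + 26% = 95%.
Chain via Ironwood Services GmbH (R1): 62% × 17% = 10.54% of Brightpath Industries Corp.
Chain via Crosswind Textiles S.p.A. (R1): 74% × 14% = 10.36% of Brightpath Industries Corp.
Chain via Silverbay Logistics SA (R1): 95% × 38% = 36.1% of Brightpath Industries Corp.
Direct interest in Brightpath Industries Corp: 14%.
Aggregating (R2): 10.54% + 10.36% + 36.1% + 14% = 71%.

71%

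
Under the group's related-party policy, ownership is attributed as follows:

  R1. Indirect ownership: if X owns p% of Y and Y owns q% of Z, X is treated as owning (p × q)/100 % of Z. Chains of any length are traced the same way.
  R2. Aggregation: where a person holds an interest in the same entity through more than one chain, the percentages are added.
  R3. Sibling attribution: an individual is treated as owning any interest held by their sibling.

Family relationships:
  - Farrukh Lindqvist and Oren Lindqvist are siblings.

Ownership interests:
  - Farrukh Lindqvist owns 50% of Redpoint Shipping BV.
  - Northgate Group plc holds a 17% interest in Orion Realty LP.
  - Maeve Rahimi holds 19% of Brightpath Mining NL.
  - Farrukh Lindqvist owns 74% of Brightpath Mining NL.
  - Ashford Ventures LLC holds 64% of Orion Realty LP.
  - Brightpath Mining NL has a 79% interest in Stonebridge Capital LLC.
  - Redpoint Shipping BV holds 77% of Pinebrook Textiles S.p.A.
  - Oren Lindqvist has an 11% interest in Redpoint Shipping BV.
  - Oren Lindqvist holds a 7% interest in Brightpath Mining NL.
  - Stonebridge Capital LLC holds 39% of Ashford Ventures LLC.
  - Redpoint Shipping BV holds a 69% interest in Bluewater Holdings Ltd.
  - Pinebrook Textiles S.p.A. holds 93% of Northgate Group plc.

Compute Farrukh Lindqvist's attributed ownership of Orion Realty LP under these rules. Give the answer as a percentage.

23.397861%

By sibling attribution (R3), Farrukh Lindqvist is treated as also owning Oren Lindqvist's interest in Redpoint Shipping BV, giving 50% + 11% = 61%.
By sibling attribution (R3), Farrukh Lindqvist is treated as also owning Oren Lindqvist's interest in Brightpath Mining NL, giving 74% + 7% = 81%.
Chain via Redpoint Shipping BV → Pinebrook Textiles S.p.A. → Northgate Group plc (R1): 61% × 77% × 93% × 17% = 7.425957% of Orion Realty LP.
Chain via Brightpath Mining NL → Stonebridge Capital LLC → Ashford Ventures LLC (R1): 81% × 79% × 39% × 64% = 15.971904% of Orion Realty LP.
Aggregating (R2): 7.425957% + 15.971904% = 23.397861%.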